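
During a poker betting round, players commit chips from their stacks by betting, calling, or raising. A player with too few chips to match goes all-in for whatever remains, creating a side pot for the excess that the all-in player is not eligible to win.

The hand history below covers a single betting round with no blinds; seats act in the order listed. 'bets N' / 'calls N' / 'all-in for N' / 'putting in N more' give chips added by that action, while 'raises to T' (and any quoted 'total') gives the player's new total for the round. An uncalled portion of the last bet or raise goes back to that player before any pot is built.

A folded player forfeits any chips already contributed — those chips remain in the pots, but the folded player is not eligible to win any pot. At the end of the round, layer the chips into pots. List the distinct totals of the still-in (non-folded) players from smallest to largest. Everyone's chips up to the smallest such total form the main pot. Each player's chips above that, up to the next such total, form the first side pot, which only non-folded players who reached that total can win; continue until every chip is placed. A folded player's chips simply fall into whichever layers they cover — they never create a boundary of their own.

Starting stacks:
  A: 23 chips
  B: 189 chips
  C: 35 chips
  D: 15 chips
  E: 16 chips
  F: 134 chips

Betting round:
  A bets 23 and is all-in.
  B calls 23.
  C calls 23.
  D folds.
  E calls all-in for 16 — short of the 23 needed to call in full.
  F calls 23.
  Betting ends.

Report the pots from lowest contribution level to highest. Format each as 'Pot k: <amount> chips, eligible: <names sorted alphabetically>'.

Pot 1: 80 chips, eligible: A, B, C, E, F
Pot 2: 28 chips, eligible: A, B, C, F

Derivation:
Contributions: A=23, B=23, C=23, E=16, F=23
Folded: D
Pot levels (distinct totals of non-folded players): 16, 23
Layer 1-16: 16 each from A, B, C, E, F = 16*5 = 80 chips; eligible A, B, C, E, F
Layer 17-23: 7 each from A, B, C, F = 7*4 = 28 chips; eligible A, B, C, F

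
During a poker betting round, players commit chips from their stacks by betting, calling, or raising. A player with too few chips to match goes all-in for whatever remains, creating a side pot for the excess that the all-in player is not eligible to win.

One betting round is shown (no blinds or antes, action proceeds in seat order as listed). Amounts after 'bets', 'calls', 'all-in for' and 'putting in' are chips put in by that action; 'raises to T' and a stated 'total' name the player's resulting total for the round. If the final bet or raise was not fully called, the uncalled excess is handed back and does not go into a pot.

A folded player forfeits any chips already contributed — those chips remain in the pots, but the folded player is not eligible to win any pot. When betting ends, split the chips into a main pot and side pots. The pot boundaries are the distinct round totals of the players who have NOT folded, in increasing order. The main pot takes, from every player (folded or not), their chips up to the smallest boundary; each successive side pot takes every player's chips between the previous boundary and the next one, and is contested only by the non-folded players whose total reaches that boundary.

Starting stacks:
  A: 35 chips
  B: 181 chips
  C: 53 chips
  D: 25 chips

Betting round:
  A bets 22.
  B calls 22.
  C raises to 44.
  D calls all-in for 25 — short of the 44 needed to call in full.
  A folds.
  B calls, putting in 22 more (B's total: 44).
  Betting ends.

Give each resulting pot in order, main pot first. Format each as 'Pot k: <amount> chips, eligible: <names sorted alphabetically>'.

Pot 1: 97 chips, eligible: B, C, D
Pot 2: 38 chips, eligible: B, C

Derivation:
Contributions: A=22, B=44, C=44, D=25
Folded: A
Pot levels (distinct totals of non-folded players): 25, 44
Layer 1-25: A 22 + B 25 + C 25 + D 25 = 97 chips; eligible B, C, D
Layer 26-44: 19 each from B, C = 19*2 = 38 chips; eligible B, C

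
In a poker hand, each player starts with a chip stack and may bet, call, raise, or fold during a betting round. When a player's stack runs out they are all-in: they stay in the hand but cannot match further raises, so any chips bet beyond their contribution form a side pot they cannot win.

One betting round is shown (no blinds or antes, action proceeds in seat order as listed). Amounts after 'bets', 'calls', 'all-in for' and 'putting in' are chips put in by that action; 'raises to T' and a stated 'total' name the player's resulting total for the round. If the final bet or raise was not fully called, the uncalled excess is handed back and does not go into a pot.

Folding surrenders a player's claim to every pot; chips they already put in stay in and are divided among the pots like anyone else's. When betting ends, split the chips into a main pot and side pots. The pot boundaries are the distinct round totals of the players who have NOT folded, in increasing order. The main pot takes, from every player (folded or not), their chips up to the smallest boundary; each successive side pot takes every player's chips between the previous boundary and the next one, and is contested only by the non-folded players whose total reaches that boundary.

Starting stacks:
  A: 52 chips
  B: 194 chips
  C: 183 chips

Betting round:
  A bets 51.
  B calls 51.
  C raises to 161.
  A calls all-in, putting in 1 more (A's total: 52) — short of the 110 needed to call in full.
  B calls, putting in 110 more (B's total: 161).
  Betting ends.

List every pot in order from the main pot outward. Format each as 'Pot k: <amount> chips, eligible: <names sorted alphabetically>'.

Pot 1: 156 chips, eligible: A, B, C
Pot 2: 218 chips, eligible: B, C

Derivation:
Contributions: A=52, B=161, C=161
Pot levels (distinct totals of non-folded players): 52, 161
Layer 1-52: 52 each from A, B, C = 52*3 = 156 chips; eligible A, B, C
Layer 53-161: 109 each from B, C = 109*2 = 218 chips; eligible B, C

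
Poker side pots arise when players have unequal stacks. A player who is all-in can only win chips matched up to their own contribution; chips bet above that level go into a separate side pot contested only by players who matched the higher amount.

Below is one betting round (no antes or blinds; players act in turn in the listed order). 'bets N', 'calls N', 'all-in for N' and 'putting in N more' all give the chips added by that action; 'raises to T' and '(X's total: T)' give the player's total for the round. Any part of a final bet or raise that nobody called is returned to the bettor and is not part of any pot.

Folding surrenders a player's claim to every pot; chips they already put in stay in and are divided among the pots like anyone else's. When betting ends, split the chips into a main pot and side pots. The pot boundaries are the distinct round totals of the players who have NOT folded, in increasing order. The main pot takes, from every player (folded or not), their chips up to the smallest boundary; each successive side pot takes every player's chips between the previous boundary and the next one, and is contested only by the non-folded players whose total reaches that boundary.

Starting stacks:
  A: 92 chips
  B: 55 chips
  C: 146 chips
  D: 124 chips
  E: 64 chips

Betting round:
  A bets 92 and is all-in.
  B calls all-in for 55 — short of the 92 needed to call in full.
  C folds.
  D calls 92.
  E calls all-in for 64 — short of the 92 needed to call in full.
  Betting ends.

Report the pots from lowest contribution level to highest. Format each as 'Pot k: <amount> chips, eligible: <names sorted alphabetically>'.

Contributions: A=92, B=55, D=92, E=64
Folded: C
Pot levels (distinct totals of non-folded players): 55, 64, 92
Layer 1-55: 55 each from A, B, D, E = 55*4 = 220 chips; eligible A, B, D, E
Layer 56-64: 9 each from A, D, E = 9*3 = 27 chips; eligible A, D, E
Layer 65-92: 28 each from A, D = 28*2 = 56 chips; eligible A, D

Pot 1: 220 chips, eligible: A, B, D, E
Pot 2: 27 chips, eligible: A, D, E
Pot 3: 56 chips, eligible: A, D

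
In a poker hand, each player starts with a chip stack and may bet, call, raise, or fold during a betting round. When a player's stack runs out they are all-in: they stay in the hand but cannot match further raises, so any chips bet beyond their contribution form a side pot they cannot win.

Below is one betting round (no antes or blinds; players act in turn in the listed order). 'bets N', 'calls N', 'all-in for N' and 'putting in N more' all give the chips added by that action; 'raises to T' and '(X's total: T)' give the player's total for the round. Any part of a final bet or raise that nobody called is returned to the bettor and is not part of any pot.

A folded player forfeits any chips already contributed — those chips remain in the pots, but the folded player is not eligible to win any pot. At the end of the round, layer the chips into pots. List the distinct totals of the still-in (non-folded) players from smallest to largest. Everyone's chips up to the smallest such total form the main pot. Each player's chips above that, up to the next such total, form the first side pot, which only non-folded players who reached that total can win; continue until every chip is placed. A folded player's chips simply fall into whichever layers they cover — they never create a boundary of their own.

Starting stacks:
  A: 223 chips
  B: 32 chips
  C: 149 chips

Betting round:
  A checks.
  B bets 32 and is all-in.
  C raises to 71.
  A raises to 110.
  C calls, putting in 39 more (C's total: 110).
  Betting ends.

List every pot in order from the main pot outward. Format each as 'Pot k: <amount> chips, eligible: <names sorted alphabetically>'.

Contributions: A=110, B=32, C=110
Pot levels (distinct totals of non-folded players): 32, 110
Layer 1-32: 32 each from A, B, C = 32*3 = 96 chips; eligible A, B, C
Layer 33-110: 78 each from A, C = 78*2 = 156 chips; eligible A, C

Pot 1: 96 chips, eligible: A, B, C
Pot 2: 156 chips, eligible: A, C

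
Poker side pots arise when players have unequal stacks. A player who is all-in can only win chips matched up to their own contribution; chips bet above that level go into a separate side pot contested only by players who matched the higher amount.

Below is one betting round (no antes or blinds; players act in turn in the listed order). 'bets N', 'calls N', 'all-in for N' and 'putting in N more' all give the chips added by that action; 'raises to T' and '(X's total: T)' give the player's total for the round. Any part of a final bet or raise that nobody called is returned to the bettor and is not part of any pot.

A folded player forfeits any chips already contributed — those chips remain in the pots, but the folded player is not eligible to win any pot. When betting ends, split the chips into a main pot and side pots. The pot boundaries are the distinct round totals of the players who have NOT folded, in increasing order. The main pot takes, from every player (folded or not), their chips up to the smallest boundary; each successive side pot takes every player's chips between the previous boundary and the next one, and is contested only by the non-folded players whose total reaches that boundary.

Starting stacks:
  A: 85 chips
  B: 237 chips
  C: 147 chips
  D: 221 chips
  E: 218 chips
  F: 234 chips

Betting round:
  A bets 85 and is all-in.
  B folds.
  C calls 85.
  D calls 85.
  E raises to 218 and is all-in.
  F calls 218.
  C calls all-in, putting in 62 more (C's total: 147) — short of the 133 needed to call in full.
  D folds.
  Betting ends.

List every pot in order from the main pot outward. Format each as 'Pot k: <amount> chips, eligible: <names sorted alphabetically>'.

Pot 1: 425 chips, eligible: A, C, E, F
Pot 2: 186 chips, eligible: C, E, F
Pot 3: 142 chips, eligible: E, F

Derivation:
Contributions: A=85, C=147, D=85, E=218, F=218
Folded: B, D
Pot levels (distinct totals of non-folded players): 85, 147, 218
Layer 1-85: 85 each from A, C, D, E, F = 85*5 = 425 chips; eligible A, C, E, F
Layer 86-147: 62 each from C, E, F = 62*3 = 186 chips; eligible C, E, F
Layer 148-218: 71 each from E, F = 71*2 = 142 chips; eligible E, F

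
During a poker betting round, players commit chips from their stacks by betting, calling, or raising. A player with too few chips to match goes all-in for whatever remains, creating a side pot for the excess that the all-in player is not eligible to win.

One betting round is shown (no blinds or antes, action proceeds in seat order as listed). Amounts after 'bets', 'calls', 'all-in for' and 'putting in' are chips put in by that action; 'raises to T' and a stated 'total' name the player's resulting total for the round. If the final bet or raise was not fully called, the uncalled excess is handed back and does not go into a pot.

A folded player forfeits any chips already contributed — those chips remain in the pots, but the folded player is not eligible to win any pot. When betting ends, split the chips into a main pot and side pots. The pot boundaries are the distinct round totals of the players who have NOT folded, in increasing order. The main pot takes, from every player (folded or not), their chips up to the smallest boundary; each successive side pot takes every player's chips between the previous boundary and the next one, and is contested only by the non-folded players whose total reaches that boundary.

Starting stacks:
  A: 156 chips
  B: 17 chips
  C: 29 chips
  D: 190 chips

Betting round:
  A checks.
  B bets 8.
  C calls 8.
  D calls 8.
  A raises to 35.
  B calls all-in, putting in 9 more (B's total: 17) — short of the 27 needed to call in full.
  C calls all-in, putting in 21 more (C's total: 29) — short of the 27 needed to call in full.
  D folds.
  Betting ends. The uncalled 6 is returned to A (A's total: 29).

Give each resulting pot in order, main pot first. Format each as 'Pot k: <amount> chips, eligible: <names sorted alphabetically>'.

Pot 1: 59 chips, eligible: A, B, C
Pot 2: 24 chips, eligible: A, C

Derivation:
Contributions (after 6 returned to A): A=29, B=17, C=29, D=8
Folded: D
Pot levels (distinct totals of non-folded players): 17, 29
Layer 1-17: A 17 + B 17 + C 17 + D 8 = 59 chips; eligible A, B, C
Layer 18-29: 12 each from A, C = 12*2 = 24 chips; eligible A, C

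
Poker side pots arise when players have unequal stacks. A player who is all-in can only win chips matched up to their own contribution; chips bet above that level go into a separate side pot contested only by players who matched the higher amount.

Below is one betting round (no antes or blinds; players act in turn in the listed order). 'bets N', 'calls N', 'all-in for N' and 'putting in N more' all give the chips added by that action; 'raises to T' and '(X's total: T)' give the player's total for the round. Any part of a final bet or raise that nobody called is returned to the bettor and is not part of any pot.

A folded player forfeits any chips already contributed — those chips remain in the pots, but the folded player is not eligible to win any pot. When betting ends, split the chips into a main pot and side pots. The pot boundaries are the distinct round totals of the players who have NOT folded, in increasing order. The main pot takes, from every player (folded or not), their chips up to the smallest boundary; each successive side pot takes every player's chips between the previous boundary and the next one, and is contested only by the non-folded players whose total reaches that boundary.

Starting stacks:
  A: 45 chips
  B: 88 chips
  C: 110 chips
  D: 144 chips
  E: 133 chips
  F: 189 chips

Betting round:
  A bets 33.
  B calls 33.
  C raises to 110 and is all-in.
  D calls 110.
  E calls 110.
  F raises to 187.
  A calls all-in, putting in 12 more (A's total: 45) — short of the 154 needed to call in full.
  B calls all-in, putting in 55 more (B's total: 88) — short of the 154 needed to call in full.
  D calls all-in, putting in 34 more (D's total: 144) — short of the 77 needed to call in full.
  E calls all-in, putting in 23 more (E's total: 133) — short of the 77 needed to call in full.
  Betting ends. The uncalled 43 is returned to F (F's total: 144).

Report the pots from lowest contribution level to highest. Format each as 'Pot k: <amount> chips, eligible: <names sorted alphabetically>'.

Pot 1: 270 chips, eligible: A, B, C, D, E, F
Pot 2: 215 chips, eligible: B, C, D, E, F
Pot 3: 88 chips, eligible: C, D, E, F
Pot 4: 69 chips, eligible: D, E, F
Pot 5: 22 chips, eligible: D, F

Derivation:
Contributions (after 43 returned to F): A=45, B=88, C=110, D=144, E=133, F=144
Pot levels (distinct totals of non-folded players): 45, 88, 110, 133, 144
Layer 1-45: 45 each from A, B, C, D, E, F = 45*6 = 270 chips; eligible A, B, C, D, E, F
Layer 46-88: 43 each from B, C, D, E, F = 43*5 = 215 chips; eligible B, C, D, E, F
Layer 89-110: 22 each from C, D, E, F = 22*4 = 88 chips; eligible C, D, E, F
Layer 111-133: 23 each from D, E, F = 23*3 = 69 chips; eligible D, E, F
Layer 134-144: 11 each from D, F = 11*2 = 22 chips; eligible D, F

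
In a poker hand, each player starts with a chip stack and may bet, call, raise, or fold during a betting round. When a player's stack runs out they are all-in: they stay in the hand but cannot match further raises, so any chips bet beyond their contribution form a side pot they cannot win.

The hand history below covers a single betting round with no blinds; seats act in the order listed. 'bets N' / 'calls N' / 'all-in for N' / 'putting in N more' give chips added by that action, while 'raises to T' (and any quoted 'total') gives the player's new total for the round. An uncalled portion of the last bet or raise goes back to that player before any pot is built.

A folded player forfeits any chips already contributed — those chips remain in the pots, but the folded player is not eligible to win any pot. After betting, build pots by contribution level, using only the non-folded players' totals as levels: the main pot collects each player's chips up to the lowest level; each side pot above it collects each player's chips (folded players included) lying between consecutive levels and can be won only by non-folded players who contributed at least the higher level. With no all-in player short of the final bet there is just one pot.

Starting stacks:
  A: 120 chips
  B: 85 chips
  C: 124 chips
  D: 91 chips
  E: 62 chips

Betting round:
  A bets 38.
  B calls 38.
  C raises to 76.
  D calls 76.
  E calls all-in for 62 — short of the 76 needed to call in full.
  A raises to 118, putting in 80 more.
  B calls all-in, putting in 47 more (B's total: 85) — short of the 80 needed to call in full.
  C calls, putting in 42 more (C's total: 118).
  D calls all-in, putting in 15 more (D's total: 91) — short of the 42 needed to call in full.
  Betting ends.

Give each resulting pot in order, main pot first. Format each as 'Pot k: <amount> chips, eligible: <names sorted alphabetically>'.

Contributions: A=118, B=85, C=118, D=91, E=62
Pot levels (distinct totals of non-folded players): 62, 85, 91, 118
Layer 1-62: 62 each from A, B, C, D, E = 62*5 = 310 chips; eligible A, B, C, D, E
Layer 63-85: 23 each from A, B, C, D = 23*4 = 92 chips; eligible A, B, C, D
Layer 86-91: 6 each from A, C, D = 6*3 = 18 chips; eligible A, C, D
Layer 92-118: 27 each from A, C = 27*2 = 54 chips; eligible A, C

Pot 1: 310 chips, eligible: A, B, C, D, E
Pot 2: 92 chips, eligible: A, B, C, D
Pot 3: 18 chips, eligible: A, C, D
Pot 4: 54 chips, eligible: A, C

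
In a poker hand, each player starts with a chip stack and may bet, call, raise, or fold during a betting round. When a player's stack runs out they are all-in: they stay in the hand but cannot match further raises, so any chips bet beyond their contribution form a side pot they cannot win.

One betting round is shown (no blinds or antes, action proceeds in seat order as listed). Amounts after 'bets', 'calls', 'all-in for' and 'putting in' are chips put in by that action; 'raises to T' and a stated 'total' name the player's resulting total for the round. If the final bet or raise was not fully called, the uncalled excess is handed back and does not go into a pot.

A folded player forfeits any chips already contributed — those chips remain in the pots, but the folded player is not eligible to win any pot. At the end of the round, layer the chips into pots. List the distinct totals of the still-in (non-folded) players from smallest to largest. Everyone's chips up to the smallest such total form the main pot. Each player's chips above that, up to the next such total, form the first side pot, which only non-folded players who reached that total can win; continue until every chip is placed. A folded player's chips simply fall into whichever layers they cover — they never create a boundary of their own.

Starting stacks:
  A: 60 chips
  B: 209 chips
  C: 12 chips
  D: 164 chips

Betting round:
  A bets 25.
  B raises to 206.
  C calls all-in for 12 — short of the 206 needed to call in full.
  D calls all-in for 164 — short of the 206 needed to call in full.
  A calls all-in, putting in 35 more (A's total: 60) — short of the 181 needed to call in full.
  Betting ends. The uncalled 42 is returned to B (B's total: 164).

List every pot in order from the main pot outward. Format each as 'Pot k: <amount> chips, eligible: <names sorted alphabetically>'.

Contributions (after 42 returned to B): A=60, B=164, C=12, D=164
Pot levels (distinct totals of non-folded players): 12, 60, 164
Layer 1-12: 12 each from A, B, C, D = 12*4 = 48 chips; eligible A, B, C, D
Layer 13-60: 48 each from A, B, D = 48*3 = 144 chips; eligible A, B, D
Layer 61-164: 104 each from B, D = 104*2 = 208 chips; eligible B, D

Pot 1: 48 chips, eligible: A, B, C, D
Pot 2: 144 chips, eligible: A, B, D
Pot 3: 208 chips, eligible: B, D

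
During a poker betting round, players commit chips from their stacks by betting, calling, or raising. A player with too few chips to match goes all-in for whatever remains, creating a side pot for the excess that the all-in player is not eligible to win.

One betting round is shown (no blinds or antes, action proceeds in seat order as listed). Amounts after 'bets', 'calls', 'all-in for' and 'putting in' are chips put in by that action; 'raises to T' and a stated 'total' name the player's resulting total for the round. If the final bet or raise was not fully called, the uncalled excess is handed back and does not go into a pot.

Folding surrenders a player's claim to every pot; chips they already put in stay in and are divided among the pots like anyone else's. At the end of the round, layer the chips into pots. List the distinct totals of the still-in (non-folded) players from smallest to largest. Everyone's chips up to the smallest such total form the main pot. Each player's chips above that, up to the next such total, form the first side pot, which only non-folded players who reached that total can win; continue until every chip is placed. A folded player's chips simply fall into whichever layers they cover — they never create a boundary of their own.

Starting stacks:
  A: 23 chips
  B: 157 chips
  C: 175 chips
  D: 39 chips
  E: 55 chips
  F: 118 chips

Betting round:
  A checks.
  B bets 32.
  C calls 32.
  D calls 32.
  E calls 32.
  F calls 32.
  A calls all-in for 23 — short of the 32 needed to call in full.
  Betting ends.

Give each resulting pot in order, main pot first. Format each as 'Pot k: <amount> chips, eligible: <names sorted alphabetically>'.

Pot 1: 138 chips, eligible: A, B, C, D, E, F
Pot 2: 45 chips, eligible: B, C, D, E, F

Derivation:
Contributions: A=23, B=32, C=32, D=32, E=32, F=32
Pot levels (distinct totals of non-folded players): 23, 32
Layer 1-23: 23 each from A, B, C, D, E, F = 23*6 = 138 chips; eligible A, B, C, D, E, F
Layer 24-32: 9 each from B, C, D, E, F = 9*5 = 45 chips; eligible B, C, D, E, F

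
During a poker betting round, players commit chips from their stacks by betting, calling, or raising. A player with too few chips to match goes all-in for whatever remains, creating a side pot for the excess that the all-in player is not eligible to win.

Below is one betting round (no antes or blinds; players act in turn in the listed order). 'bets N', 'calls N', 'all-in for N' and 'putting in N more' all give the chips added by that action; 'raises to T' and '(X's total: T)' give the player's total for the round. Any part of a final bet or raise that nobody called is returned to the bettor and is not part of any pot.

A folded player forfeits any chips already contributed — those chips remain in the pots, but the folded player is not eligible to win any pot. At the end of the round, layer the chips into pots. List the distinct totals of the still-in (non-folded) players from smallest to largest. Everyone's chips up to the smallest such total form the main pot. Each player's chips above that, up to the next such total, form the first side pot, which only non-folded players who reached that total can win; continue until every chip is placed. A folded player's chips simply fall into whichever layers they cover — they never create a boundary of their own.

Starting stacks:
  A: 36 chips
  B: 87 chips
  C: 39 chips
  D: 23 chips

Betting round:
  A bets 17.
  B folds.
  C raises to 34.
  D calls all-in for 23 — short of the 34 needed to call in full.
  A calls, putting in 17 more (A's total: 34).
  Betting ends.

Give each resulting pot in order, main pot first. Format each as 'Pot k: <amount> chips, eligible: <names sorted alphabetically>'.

Contributions: A=34, C=34, D=23
Folded: B
Pot levels (distinct totals of non-folded players): 23, 34
Layer 1-23: 23 each from A, C, D = 23*3 = 69 chips; eligible A, C, D
Layer 24-34: 11 each from A, C = 11*2 = 22 chips; eligible A, C

Pot 1: 69 chips, eligible: A, C, D
Pot 2: 22 chips, eligible: A, C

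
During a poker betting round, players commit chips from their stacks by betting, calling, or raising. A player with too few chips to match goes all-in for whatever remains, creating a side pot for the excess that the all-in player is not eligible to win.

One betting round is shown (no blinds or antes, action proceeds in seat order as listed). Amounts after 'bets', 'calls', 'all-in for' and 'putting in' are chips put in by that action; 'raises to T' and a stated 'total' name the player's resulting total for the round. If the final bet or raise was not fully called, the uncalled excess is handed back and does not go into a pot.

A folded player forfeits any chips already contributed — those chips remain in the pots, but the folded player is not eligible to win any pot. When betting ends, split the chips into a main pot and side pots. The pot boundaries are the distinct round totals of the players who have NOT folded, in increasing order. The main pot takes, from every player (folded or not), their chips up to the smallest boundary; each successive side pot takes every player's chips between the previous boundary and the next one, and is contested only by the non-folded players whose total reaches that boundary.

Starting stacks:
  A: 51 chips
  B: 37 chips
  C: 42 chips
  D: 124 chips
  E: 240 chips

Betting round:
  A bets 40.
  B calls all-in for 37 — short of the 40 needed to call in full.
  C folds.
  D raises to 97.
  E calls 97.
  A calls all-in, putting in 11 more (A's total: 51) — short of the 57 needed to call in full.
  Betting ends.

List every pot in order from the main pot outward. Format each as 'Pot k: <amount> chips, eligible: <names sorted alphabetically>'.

Pot 1: 148 chips, eligible: A, B, D, E
Pot 2: 42 chips, eligible: A, D, E
Pot 3: 92 chips, eligible: D, E

Derivation:
Contributions: A=51, B=37, D=97, E=97
Folded: C
Pot levels (distinct totals of non-folded players): 37, 51, 97
Layer 1-37: 37 each from A, B, D, E = 37*4 = 148 chips; eligible A, B, D, E
Layer 38-51: 14 each from A, D, E = 14*3 = 42 chips; eligible A, D, E
Layer 52-97: 46 each from D, E = 46*2 = 92 chips; eligible D, E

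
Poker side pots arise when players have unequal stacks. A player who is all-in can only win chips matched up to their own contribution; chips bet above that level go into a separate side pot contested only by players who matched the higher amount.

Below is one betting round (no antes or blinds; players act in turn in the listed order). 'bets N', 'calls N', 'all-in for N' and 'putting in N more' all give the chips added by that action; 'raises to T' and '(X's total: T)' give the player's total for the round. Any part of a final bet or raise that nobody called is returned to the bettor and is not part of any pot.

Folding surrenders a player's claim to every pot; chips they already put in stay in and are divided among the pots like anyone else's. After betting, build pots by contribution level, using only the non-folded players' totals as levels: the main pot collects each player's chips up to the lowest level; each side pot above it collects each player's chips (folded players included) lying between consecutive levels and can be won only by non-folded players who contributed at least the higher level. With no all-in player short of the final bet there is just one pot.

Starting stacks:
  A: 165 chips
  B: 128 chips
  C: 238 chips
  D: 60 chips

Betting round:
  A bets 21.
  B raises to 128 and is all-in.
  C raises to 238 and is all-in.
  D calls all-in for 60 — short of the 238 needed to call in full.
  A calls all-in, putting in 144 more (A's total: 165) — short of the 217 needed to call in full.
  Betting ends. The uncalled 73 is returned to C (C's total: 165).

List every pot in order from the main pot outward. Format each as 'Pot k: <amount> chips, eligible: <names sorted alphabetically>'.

Pot 1: 240 chips, eligible: A, B, C, D
Pot 2: 204 chips, eligible: A, B, C
Pot 3: 74 chips, eligible: A, C

Derivation:
Contributions (after 73 returned to C): A=165, B=128, C=165, D=60
Pot levels (distinct totals of non-folded players): 60, 128, 165
Layer 1-60: 60 each from A, B, C, D = 60*4 = 240 chips; eligible A, B, C, D
Layer 61-128: 68 each from A, B, C = 68*3 = 204 chips; eligible A, B, C
Layer 129-165: 37 each from A, C = 37*2 = 74 chips; eligible A, C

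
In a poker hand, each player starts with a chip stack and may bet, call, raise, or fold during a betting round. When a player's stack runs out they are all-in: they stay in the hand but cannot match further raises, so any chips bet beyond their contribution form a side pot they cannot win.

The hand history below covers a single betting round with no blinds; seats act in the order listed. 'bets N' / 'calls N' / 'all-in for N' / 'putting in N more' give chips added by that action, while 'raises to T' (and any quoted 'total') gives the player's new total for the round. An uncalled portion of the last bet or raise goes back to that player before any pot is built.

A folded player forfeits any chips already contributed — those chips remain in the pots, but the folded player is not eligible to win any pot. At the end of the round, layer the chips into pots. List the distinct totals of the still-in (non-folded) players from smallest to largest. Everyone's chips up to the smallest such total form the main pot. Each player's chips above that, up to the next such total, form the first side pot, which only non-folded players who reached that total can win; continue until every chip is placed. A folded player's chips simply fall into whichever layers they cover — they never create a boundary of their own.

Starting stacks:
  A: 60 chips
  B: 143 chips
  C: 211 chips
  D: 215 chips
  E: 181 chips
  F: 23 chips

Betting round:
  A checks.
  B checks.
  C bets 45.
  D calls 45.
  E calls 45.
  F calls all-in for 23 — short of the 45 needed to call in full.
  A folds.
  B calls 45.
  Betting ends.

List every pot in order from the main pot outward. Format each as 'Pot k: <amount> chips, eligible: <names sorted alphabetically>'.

Contributions: B=45, C=45, D=45, E=45, F=23
Folded: A
Pot levels (distinct totals of non-folded players): 23, 45
Layer 1-23: 23 each from B, C, D, E, F = 23*5 = 115 chips; eligible B, C, D, E, F
Layer 24-45: 22 each from B, C, D, E = 22*4 = 88 chips; eligible B, C, D, E

Pot 1: 115 chips, eligible: B, C, D, E, F
Pot 2: 88 chips, eligible: B, C, D, E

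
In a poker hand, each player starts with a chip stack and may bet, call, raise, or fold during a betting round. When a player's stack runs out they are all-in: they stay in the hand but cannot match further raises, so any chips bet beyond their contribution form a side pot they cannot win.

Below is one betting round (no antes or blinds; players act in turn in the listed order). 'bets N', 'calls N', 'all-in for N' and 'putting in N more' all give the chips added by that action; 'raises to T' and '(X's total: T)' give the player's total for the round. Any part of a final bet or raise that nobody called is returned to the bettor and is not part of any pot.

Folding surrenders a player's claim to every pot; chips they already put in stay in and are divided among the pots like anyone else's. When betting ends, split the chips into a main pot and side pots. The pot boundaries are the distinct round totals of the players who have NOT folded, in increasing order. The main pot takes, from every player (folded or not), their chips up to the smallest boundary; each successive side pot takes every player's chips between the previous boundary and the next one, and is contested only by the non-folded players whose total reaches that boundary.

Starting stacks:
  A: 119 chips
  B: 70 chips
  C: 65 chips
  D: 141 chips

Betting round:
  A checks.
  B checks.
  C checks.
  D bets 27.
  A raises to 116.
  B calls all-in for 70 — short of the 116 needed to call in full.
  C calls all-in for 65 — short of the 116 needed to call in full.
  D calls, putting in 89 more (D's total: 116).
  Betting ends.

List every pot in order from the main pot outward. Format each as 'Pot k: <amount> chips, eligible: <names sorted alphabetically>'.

Contributions: A=116, B=70, C=65, D=116
Pot levels (distinct totals of non-folded players): 65, 70, 116
Layer 1-65: 65 each from A, B, C, D = 65*4 = 260 chips; eligible A, B, C, D
Layer 66-70: 5 each from A, B, D = 5*3 = 15 chips; eligible A, B, D
Layer 71-116: 46 each from A, D = 46*2 = 92 chips; eligible A, D

Pot 1: 260 chips, eligible: A, B, C, D
Pot 2: 15 chips, eligible: A, B, D
Pot 3: 92 chips, eligible: A, D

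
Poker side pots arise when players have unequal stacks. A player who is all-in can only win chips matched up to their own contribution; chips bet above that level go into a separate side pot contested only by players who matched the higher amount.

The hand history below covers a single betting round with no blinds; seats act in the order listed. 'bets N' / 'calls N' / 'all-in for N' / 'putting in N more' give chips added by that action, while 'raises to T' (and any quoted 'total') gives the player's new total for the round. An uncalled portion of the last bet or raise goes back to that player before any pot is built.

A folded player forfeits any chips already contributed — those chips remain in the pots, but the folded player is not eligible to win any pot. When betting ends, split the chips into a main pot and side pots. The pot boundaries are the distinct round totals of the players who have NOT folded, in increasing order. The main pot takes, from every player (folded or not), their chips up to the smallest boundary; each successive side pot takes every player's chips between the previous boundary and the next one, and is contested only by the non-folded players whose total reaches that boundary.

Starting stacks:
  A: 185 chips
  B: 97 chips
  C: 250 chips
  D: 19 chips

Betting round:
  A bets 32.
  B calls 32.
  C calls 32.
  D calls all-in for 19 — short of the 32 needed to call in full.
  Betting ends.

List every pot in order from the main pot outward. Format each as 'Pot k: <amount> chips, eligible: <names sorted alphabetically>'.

Contributions: A=32, B=32, C=32, D=19
Pot levels (distinct totals of non-folded players): 19, 32
Layer 1-19: 19 each from A, B, C, D = 19*4 = 76 chips; eligible A, B, C, D
Layer 20-32: 13 each from A, B, C = 13*3 = 39 chips; eligible A, B, C

Pot 1: 76 chips, eligible: A, B, C, D
Pot 2: 39 chips, eligible: A, B, C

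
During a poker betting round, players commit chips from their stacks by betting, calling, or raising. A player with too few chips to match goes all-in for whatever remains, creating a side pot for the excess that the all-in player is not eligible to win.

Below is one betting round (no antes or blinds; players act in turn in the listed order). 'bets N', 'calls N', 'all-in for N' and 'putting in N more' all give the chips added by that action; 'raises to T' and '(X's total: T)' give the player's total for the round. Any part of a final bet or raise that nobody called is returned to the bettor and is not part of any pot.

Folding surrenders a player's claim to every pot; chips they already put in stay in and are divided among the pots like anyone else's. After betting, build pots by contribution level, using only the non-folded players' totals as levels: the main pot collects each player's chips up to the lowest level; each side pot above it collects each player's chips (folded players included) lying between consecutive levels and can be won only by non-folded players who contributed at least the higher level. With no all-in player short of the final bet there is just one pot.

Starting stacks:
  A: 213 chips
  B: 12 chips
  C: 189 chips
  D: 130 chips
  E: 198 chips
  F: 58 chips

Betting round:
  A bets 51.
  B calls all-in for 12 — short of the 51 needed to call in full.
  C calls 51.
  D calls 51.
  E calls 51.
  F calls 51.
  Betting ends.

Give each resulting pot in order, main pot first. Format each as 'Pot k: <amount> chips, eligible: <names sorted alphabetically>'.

Contributions: A=51, B=12, C=51, D=51, E=51, F=51
Pot levels (distinct totals of non-folded players): 12, 51
Layer 1-12: 12 each from A, B, C, D, E, F = 12*6 = 72 chips; eligible A, B, C, D, E, F
Layer 13-51: 39 each from A, C, D, E, F = 39*5 = 195 chips; eligible A, C, D, E, F

Pot 1: 72 chips, eligible: A, B, C, D, E, F
Pot 2: 195 chips, eligible: A, C, D, E, F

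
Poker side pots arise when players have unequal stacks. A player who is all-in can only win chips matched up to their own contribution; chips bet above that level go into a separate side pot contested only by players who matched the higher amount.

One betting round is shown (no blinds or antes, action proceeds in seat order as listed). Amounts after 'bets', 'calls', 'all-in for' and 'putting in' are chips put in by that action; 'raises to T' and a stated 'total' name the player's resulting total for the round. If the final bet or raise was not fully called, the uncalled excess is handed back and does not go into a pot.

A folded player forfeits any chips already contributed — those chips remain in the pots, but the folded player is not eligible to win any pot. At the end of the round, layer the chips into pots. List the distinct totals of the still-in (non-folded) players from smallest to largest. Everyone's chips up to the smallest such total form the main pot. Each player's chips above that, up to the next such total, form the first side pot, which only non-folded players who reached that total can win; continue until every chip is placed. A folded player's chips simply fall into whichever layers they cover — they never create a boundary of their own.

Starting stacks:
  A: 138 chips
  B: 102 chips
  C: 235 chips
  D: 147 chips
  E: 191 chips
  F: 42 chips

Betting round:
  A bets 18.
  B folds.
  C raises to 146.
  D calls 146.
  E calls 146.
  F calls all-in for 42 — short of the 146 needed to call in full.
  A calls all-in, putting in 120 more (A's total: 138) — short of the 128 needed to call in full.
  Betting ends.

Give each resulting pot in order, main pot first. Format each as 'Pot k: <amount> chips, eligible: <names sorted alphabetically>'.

Contributions: A=138, C=146, D=146, E=146, F=42
Folded: B
Pot levels (distinct totals of non-folded players): 42, 138, 146
Layer 1-42: 42 each from A, C, D, E, F = 42*5 = 210 chips; eligible A, C, D, E, F
Layer 43-138: 96 each from A, C, D, E = 96*4 = 384 chips; eligible A, C, D, E
Layer 139-146: 8 each from C, D, E = 8*3 = 24 chips; eligible C, D, E

Pot 1: 210 chips, eligible: A, C, D, E, F
Pot 2: 384 chips, eligible: A, C, D, E
Pot 3: 24 chips, eligible: C, D, E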